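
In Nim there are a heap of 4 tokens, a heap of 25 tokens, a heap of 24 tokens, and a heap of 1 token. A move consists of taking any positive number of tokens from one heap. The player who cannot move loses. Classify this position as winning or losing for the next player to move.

Winning position

Nim-sum: 4 ^ 25 ^ 24 ^ 1 = 4.
The nim-sum is 4 ≠ 0, so this is an N-position: the player to move can win.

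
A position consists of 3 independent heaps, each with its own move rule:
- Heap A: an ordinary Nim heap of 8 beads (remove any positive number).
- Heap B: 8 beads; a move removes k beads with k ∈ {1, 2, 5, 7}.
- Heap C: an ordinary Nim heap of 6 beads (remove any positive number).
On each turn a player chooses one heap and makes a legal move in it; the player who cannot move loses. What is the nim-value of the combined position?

12

Heap A is a plain Nim heap of size 8, so its Grundy value is 8.
For heap B, compute g(0), g(1), … with moves {1, 2, 5, 7}:
g(0) = mex{} = 0
g(1) = mex{0} = 1
g(2) = mex{0,1} = 2
g(3) = mex{1,2} = 0
g(4) = mex{0,2} = 1
g(5) = mex{0,1} = 2
g(6) = mex{1,2} = 0
g(7) = mex{0,2} = 1
g(8) = mex{0,1} = 2
So g(8) = 2.
Heap C is a plain Nim heap of size 6, so its Grundy value is 6.
By the Sprague-Grundy theorem, the Grundy value of a sum of independent games is the XOR of the component values.
Combined value = 8 XOR 2 XOR 6 = 12.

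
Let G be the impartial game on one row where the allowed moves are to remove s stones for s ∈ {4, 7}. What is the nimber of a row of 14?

0

Compute g(0), g(1), … for moves {4, 7}:
g(0) = mex{} = 0
g(1) = mex{} = 0
g(2) = mex{} = 0
g(3) = mex{} = 0
g(4) = mex{0} = 1
g(5) = mex{0} = 1
g(6) = mex{0} = 1
g(7) = mex{0} = 1
g(8) = mex{0,1} = 2
g(9) = mex{0,1} = 2
g(10) = mex{0,1} = 2
g(11) = mex{1} = 0
g(12) = mex{1,2} = 0
g(13) = mex{1,2} = 0
g(14) = mex{1,2} = 0
So g(14) = 0.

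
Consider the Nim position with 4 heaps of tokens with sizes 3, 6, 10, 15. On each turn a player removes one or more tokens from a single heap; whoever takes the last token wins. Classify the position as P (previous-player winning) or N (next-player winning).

Bitwise XOR of the heap sizes:
  0011  (3)
  0110  (6)
  1010  (10)
  1111  (15)
  ----
  0000  (0)
The nim-sum is 0, so this is a P-position: the player to move is in a losing position under optimal play.

P-position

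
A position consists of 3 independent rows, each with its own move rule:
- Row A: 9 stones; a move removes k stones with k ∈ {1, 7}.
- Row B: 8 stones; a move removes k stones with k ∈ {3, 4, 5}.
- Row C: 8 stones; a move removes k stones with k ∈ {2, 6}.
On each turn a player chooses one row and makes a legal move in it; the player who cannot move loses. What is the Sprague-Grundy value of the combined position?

Build the Grundy sequence for row A with g(k) = mex{g(k−s) : s ∈ {1, 7}, s ≤ k}:
g(0) = mex{} = 0
g(1) = mex{0} = 1
g(2) = mex{1} = 0
g(3) = mex{0} = 1
g(4) = mex{1} = 0
g(5) = mex{0} = 1
g(6) = mex{1} = 0
g(7) = mex{0} = 1
g(8) = mex{1} = 0
g(9) = mex{0} = 1
So g(9) = 1.
Build the Grundy sequence for row B with g(k) = mex{g(k−s) : s ∈ {3, 4, 5}, s ≤ k}:
g(0) = mex{} = 0
g(1) = mex{} = 0
g(2) = mex{} = 0
g(3) = mex{0} = 1
g(4) = mex{0} = 1
g(5) = mex{0} = 1
g(6) = mex{0,1} = 2
g(7) = mex{0,1} = 2
g(8) = mex{1} = 0
So g(8) = 0.
Grundy values for row C (subtraction set {2, 6}):
k:     0  1  2  3  4  5  6  7  8
g(k):  0  0  1  1  0  0  1  1  0
So g(8) = 0.
By the Sprague-Grundy theorem, the Grundy value of a sum of independent games is the XOR of the component values.
Combined value = 1 ⊕ 0 ⊕ 0 = 1.

1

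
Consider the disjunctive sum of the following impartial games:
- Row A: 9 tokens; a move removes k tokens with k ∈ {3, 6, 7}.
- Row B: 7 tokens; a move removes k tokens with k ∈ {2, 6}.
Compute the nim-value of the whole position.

Build the Grundy sequence for row A with g(k) = mex{g(k−s) : s ∈ {3, 6, 7}, s ≤ k}:
g(0) = mex{} = 0
g(1) = mex{} = 0
g(2) = mex{} = 0
g(3) = mex{0} = 1
g(4) = mex{0} = 1
g(5) = mex{0} = 1
g(6) = mex{0,1} = 2
g(7) = mex{0,1} = 2
g(8) = mex{0,1} = 2
g(9) = mex{0,1,2} = 3
So g(9) = 3.
For row B, compute g(0), g(1), … with moves {2, 6}:
k:     0  1  2  3  4  5  6  7
g(k):  0  0  1  1  0  0  1  1
So g(7) = 1.
The value of a disjunctive sum is the nim-sum of the parts.
Combined value = 3 ⊕ 1 = 2.

2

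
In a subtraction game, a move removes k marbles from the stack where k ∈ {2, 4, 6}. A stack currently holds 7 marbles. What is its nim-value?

Grundy values for subtraction set {2, 4, 6}:
k:     0  1  2  3  4  5  6  7
g(k):  0  0  1  1  2  2  3  3
So g(7) = 3.

3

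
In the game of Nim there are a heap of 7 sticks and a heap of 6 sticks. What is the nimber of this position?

Bitwise XOR of the heap sizes:
  111  (7)
  110  (6)
  ---
  001  (1)

1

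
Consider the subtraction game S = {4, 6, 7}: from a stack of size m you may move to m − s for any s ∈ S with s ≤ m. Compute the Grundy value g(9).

Build the Grundy sequence with g(k) = mex{g(k−s) : s ∈ {4, 6, 7}, s ≤ k}:
g(0) = mex{} = 0
g(1) = mex{} = 0
g(2) = mex{} = 0
g(3) = mex{} = 0
g(4) = mex{0} = 1
g(5) = mex{0} = 1
g(6) = mex{0} = 1
g(7) = mex{0} = 1
g(8) = mex{0,1} = 2
g(9) = mex{0,1} = 2
So g(9) = 2.

2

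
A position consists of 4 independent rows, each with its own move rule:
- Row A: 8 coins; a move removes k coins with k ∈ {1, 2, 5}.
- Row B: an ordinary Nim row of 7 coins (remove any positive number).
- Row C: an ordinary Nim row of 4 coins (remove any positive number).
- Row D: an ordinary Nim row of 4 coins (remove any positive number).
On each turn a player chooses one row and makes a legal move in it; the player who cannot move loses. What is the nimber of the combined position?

Build the Grundy sequence for row A with g(k) = mex{g(k−s) : s ∈ {1, 2, 5}, s ≤ k}:
g(0) = mex{} = 0
g(1) = mex{0} = 1
g(2) = mex{0,1} = 2
g(3) = mex{1,2} = 0
g(4) = mex{0,2} = 1
g(5) = mex{0,1} = 2
g(6) = mex{1,2} = 0
g(7) = mex{0,2} = 1
g(8) = mex{0,1} = 2
So g(8) = 2.
Row B is a plain Nim row of size 7, so its Grundy value is 7.
Row C is a plain Nim row of size 4, so its Grundy value is 4.
Row D is a plain Nim row of size 4, so its Grundy value is 4.
The value of a disjunctive sum is the nim-sum of the parts.
Combined value = 2 XOR 7 XOR 4 XOR 4 = 5.

5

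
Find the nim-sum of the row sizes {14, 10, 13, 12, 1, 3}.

Write each in binary and XOR column by column:
  1110  (14)
  1010  (10)
  1101  (13)
  1100  (12)
  0001  (1)
  0011  (3)
  ----
  0111  (7)

7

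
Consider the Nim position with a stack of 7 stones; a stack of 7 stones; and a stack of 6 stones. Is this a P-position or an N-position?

Nim-sum: 7 ^ 7 ^ 6 = 6.
The nim-sum is 6 ≠ 0, so this is an N-position: the player to move can win.

N-position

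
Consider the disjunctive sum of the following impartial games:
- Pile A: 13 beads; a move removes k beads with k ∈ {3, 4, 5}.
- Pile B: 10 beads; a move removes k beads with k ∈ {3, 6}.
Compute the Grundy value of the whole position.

Build the Grundy sequence for pile A with g(k) = mex{g(k−s) : s ∈ {3, 4, 5}, s ≤ k}:
g(0) = mex{} = 0
g(1) = mex{} = 0
g(2) = mex{} = 0
g(3) = mex{0} = 1
g(4) = mex{0} = 1
g(5) = mex{0} = 1
g(6) = mex{0,1} = 2
g(7) = mex{0,1} = 2
g(8) = mex{1} = 0
g(9) = mex{1,2} = 0
g(10) = mex{1,2} = 0
g(11) = mex{0,2} = 1
g(12) = mex{0,2} = 1
g(13) = mex{0} = 1
So g(13) = 1.
Build the Grundy sequence for pile B with g(k) = mex{g(k−s) : s ∈ {3, 6}, s ≤ k}:
k:     0  1  2  3  4  5  6  7  8  9 10
g(k):  0  0  0  1  1  1  2  2  2  0  0
So g(10) = 0.
By the Sprague-Grundy theorem, the Grundy value of a sum of independent games is the XOR of the component values.
Combined value = 1 ⊕ 0 = 1.

1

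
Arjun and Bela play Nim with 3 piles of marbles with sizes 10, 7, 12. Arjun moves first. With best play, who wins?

Bitwise XOR of the heap sizes:
  1010  (10)
  0111  (7)
  1100  (12)
  ----
  0001  (1)
The nim-sum is 1 ≠ 0, so this is an N-position: the player to move can win; Arjun has a winning move.

Arjun wins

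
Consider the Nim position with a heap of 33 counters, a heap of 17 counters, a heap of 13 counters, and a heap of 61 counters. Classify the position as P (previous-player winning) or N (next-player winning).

P-position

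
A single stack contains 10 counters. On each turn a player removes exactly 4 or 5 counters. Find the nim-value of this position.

0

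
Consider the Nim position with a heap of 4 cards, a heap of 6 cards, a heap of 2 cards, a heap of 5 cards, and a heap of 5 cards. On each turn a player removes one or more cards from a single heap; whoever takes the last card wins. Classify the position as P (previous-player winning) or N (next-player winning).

Compute the nim-sum pairwise:
4 ^ 6 = 2
2 ^ 2 = 0
0 ^ 5 = 5
5 ^ 5 = 0
The nim-sum is 0, so this is a P-position: the player to move is in a losing position under optimal play.

P-position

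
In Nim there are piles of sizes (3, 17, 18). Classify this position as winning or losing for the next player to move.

Losing position

Nim-sum: 3 XOR 17 XOR 18 = 0.
The nim-sum is 0, so this is a P-position: the player to move is in a losing position under optimal play.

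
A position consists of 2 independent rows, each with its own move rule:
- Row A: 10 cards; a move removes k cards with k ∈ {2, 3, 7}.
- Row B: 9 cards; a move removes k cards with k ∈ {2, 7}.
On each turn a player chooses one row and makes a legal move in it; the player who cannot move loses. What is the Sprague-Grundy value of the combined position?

Build the Grundy sequence for row A with g(k) = mex{g(k−s) : s ∈ {2, 3, 7}, s ≤ k}:
k:     0  1  2  3  4  5  6  7  8  9 10
g(k):  0  0  1  1  2  0  0  1  1  2  0
So g(10) = 0.
For row B, compute g(0), g(1), … with moves {2, 7}:
g(0) = mex{} = 0
g(1) = mex{} = 0
g(2) = mex{0} = 1
g(3) = mex{0} = 1
g(4) = mex{1} = 0
g(5) = mex{1} = 0
g(6) = mex{0} = 1
g(7) = mex{0} = 1
g(8) = mex{0,1} = 2
g(9) = mex{1} = 0
So g(9) = 0.
By the Sprague-Grundy theorem, the Grundy value of a sum of independent games is the XOR of the component values.
Combined value = 0 XOR 0 = 0.

0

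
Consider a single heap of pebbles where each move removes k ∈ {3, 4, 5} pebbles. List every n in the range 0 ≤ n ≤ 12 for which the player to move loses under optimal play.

0, 1, 2, 8, 9, 10

Compute g(0), g(1), … for moves {3, 4, 5}:
k:     0  1  2  3  4  5  6  7  8  9 10 11 12
g(k):  0  0  0  1  1  1  2  2  0  0  0  1  1
The P-positions (g = 0) in 0..12 are 0, 1, 2, 8, 9, 10.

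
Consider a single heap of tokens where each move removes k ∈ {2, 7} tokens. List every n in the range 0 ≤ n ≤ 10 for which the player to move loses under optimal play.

0, 1, 4, 5, 9, 10

Build the Grundy sequence with g(k) = mex{g(k−s) : s ∈ {2, 7}, s ≤ k}:
g(0) = mex{} = 0
g(1) = mex{} = 0
g(2) = mex{0} = 1
g(3) = mex{0} = 1
g(4) = mex{1} = 0
g(5) = mex{1} = 0
g(6) = mex{0} = 1
g(7) = mex{0} = 1
g(8) = mex{0,1} = 2
g(9) = mex{1} = 0
g(10) = mex{1,2} = 0
The P-positions (g = 0) in 0..10 are 0, 1, 4, 5, 9, 10.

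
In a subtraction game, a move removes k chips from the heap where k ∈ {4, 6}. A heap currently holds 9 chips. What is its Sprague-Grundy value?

Grundy values for subtraction set {4, 6}:
g(0) = mex{} = 0
g(1) = mex{} = 0
g(2) = mex{} = 0
g(3) = mex{} = 0
g(4) = mex{0} = 1
g(5) = mex{0} = 1
g(6) = mex{0} = 1
g(7) = mex{0} = 1
g(8) = mex{0,1} = 2
g(9) = mex{0,1} = 2
So g(9) = 2.

2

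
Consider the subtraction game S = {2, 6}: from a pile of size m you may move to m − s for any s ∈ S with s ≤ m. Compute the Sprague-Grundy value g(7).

1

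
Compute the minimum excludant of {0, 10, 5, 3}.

1

0 is in the set but 1 is not, so the mex is 1.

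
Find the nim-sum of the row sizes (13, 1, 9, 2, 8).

15

Compute the nim-sum pairwise:
13 ⊕ 1 = 12
12 ⊕ 9 = 5
5 ⊕ 2 = 7
7 ⊕ 8 = 15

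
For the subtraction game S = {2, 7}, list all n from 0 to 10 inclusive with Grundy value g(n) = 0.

Build the Grundy sequence with g(k) = mex{g(k−s) : s ∈ {2, 7}, s ≤ k}:
k:     0  1  2  3  4  5  6  7  8  9 10
g(k):  0  0  1  1  0  0  1  1  2  0  0
The P-positions (g = 0) in 0..10 are 0, 1, 4, 5, 9, 10.

0, 1, 4, 5, 9, 10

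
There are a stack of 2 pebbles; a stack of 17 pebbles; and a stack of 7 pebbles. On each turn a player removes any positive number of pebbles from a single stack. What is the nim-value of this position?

Compute the nim-sum pairwise:
2 XOR 17 = 19
19 XOR 7 = 20

20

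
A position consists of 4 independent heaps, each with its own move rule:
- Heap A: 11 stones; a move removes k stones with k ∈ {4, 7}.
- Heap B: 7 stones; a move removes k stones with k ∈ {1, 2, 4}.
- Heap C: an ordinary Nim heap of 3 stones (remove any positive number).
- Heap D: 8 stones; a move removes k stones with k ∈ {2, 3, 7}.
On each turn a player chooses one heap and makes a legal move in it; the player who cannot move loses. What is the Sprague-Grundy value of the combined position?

For heap A, compute g(0), g(1), … with moves {4, 7}:
g(0) = mex{} = 0
g(1) = mex{} = 0
g(2) = mex{} = 0
g(3) = mex{} = 0
g(4) = mex{0} = 1
g(5) = mex{0} = 1
g(6) = mex{0} = 1
g(7) = mex{0} = 1
g(8) = mex{0,1} = 2
g(9) = mex{0,1} = 2
g(10) = mex{0,1} = 2
g(11) = mex{1} = 0
So g(11) = 0.
For heap B, compute g(0), g(1), … with moves {1, 2, 4}:
k:     0  1  2  3  4  5  6  7
g(k):  0  1  2  0  1  2  0  1
So g(7) = 1.
Heap C is a plain Nim heap of size 3, so its Grundy value is 3.
For heap D, compute g(0), g(1), … with moves {2, 3, 7}:
k:     0  1  2  3  4  5  6  7  8
g(k):  0  0  1  1  2  0  0  1  1
So g(8) = 1.
By the Sprague-Grundy theorem, the Grundy value of a sum of independent games is the XOR of the component values.
Combined value = 0 ⊕ 1 ⊕ 3 ⊕ 1 = 3.

3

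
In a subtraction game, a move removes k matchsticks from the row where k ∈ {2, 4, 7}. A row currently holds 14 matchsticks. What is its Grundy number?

1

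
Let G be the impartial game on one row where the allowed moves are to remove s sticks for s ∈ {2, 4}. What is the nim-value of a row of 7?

0

Build the Grundy sequence with g(k) = mex{g(k−s) : s ∈ {2, 4}, s ≤ k}:
g(0) = mex{} = 0
g(1) = mex{} = 0
g(2) = mex{0} = 1
g(3) = mex{0} = 1
g(4) = mex{0,1} = 2
g(5) = mex{0,1} = 2
g(6) = mex{1,2} = 0
g(7) = mex{1,2} = 0
So g(7) = 0.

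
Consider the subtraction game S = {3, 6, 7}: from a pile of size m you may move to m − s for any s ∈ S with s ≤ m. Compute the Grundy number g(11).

Grundy values for subtraction set {3, 6, 7}:
k:     0  1  2  3  4  5  6  7  8  9 10 11
g(k):  0  0  0  1  1  1  2  2  2  3  0  0
So g(11) = 0.

0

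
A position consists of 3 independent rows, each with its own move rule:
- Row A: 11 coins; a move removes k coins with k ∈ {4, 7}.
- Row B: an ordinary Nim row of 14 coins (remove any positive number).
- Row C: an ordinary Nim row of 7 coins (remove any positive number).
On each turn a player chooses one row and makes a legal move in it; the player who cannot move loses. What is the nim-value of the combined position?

9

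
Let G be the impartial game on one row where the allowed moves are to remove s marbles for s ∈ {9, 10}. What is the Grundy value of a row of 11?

1

Compute g(0), g(1), … for moves {9, 10}:
g(0) = mex{} = 0
g(1) = mex{} = 0
g(2) = mex{} = 0
g(3) = mex{} = 0
g(4) = mex{} = 0
g(5) = mex{} = 0
g(6) = mex{} = 0
g(7) = mex{} = 0
g(8) = mex{} = 0
g(9) = mex{0} = 1
g(10) = mex{0} = 1
g(11) = mex{0} = 1
So g(11) = 1.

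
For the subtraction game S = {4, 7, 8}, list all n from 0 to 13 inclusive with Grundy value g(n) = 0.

0, 1, 2, 3, 12, 13

Compute g(0), g(1), … for moves {4, 7, 8}:
g(0) = mex{} = 0
g(1) = mex{} = 0
g(2) = mex{} = 0
g(3) = mex{} = 0
g(4) = mex{0} = 1
g(5) = mex{0} = 1
g(6) = mex{0} = 1
g(7) = mex{0} = 1
g(8) = mex{0,1} = 2
g(9) = mex{0,1} = 2
g(10) = mex{0,1} = 2
g(11) = mex{0,1} = 2
g(12) = mex{1,2} = 0
g(13) = mex{1,2} = 0
The P-positions (g = 0) in 0..13 are 0, 1, 2, 3, 12, 13.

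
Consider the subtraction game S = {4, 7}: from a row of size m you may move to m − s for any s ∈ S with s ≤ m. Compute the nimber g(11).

0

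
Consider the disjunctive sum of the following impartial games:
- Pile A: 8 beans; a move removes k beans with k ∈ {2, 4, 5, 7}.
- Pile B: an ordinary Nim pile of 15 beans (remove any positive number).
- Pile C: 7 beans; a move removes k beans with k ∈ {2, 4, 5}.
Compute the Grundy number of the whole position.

For pile A, compute g(0), g(1), … with moves {2, 4, 5, 7}:
g(0) = mex{} = 0
g(1) = mex{} = 0
g(2) = mex{0} = 1
g(3) = mex{0} = 1
g(4) = mex{0,1} = 2
g(5) = mex{0,1} = 2
g(6) = mex{0,1,2} = 3
g(7) = mex{0,1,2} = 3
g(8) = mex{0,1,2,3} = 4
So g(8) = 4.
Pile B is a plain Nim pile of size 15, so its Grundy value is 15.
For pile C, compute g(0), g(1), … with moves {2, 4, 5}:
k:     0  1  2  3  4  5  6  7
g(k):  0  0  1  1  2  2  3  0
So g(7) = 0.
By the Sprague-Grundy theorem, the Grundy value of a sum of independent games is the XOR of the component values.
Combined value = 4 ⊕ 15 ⊕ 0 = 11.

11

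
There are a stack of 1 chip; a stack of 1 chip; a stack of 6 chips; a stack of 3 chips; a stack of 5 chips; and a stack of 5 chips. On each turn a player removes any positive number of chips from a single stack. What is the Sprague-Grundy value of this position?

5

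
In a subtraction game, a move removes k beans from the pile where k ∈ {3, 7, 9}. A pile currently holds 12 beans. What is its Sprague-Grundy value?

Compute g(0), g(1), … for moves {3, 7, 9}:
g(0) = mex{} = 0
g(1) = mex{} = 0
g(2) = mex{} = 0
g(3) = mex{0} = 1
g(4) = mex{0} = 1
g(5) = mex{0} = 1
g(6) = mex{1} = 0
g(7) = mex{0,1} = 2
g(8) = mex{0,1} = 2
g(9) = mex{0} = 1
g(10) = mex{0,1,2} = 3
g(11) = mex{0,1,2} = 3
g(12) = mex{1} = 0
So g(12) = 0.

0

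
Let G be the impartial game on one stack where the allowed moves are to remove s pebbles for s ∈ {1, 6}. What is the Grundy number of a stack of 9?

0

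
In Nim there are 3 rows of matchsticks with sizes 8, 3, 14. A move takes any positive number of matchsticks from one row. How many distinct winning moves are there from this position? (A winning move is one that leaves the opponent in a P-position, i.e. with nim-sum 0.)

Nim-sum: 8 ^ 3 ^ 14 = 5.
The overall nim-sum is X = 5. A row of size p has a winning move iff p XOR X < p (reduce it to p XOR X).
  8: 8 XOR 5 = 13 ≥ 8 — no move.
  3: 3 XOR 5 = 6 ≥ 3 — no move.
  14: 14 XOR 5 = 11 < 14 — winning move (to 11).
That gives 1 winning move.

1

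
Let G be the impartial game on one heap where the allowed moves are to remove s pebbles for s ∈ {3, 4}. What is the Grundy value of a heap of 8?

Compute g(0), g(1), … for moves {3, 4}:
k:     0  1  2  3  4  5  6  7  8
g(k):  0  0  0  1  1  1  2  0  0
So g(8) = 0.

0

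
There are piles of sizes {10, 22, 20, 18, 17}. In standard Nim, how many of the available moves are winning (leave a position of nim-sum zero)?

Write each in binary and XOR column by column:
  01010  (10)
  10110  (22)
  10100  (20)
  10010  (18)
  10001  (17)
  -----
  01011  (11)
The overall nim-sum is X = 11. A pile of size p has a winning move iff p XOR X < p (reduce it to p XOR X).
  10: 10 XOR 11 = 1 < 10 — winning move (to 1).
  22: 22 XOR 11 = 29 ≥ 22 — no move.
  20: 20 XOR 11 = 31 ≥ 20 — no move.
  18: 18 XOR 11 = 25 ≥ 18 — no move.
  17: 17 XOR 11 = 26 ≥ 17 — no move.
That gives 1 winning move.

1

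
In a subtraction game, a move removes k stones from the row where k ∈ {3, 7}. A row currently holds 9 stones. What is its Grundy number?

1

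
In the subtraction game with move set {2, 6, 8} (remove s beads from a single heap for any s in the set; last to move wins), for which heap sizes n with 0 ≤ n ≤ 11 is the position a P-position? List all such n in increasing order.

Grundy values for subtraction set {2, 6, 8}:
g(0) = mex{} = 0
g(1) = mex{} = 0
g(2) = mex{0} = 1
g(3) = mex{0} = 1
g(4) = mex{1} = 0
g(5) = mex{1} = 0
g(6) = mex{0} = 1
g(7) = mex{0} = 1
g(8) = mex{0,1} = 2
g(9) = mex{0,1} = 2
g(10) = mex{0,1,2} = 3
g(11) = mex{0,1,2} = 3
The P-positions (g = 0) in 0..11 are 0, 1, 4, 5.

0, 1, 4, 5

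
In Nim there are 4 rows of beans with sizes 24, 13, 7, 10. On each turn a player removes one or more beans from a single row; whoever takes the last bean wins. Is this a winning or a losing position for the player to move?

Winning position

Compute the nim-sum pairwise:
24 ^ 13 = 21
21 ^ 7 = 18
18 ^ 10 = 24
The nim-sum is 24 ≠ 0, so this is an N-position: the player to move can win.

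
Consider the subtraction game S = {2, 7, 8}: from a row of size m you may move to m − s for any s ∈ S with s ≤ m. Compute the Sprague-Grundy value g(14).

0

Build the Grundy sequence with g(k) = mex{g(k−s) : s ∈ {2, 7, 8}, s ≤ k}:
k:     0  1  2  3  4  5  6  7  8  9 10 11 12 13 14
g(k):  0  0  1  1  0  0  1  1  2  2  0  3  1  2  0
So g(14) = 0.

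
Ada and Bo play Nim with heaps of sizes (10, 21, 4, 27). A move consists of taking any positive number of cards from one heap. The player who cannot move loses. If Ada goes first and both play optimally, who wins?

Compute the nim-sum pairwise:
10 ⊕ 21 = 31
31 ⊕ 4 = 27
27 ⊕ 27 = 0
The nim-sum is 0, so this is a P-position: the player to move is in a losing position under optimal play; Ada is about to move from it and so loses — Bo wins.

Bo wins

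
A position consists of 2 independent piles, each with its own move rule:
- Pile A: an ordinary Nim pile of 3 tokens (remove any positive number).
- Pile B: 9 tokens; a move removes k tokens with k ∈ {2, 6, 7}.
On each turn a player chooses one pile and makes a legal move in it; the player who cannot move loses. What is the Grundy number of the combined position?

Pile A is a plain Nim pile of size 3, so its Grundy value is 3.
Grundy values for pile B (subtraction set {2, 6, 7}):
k:     0  1  2  3  4  5  6  7  8  9
g(k):  0  0  1  1  0  0  1  1  2  0
So g(9) = 0.
The value of a disjunctive sum is the nim-sum of the parts.
Combined value = 3 XOR 0 = 3.

3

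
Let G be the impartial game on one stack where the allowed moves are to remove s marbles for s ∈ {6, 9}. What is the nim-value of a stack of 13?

2

Grundy values for subtraction set {6, 9}:
k:     0  1  2  3  4  5  6  7  8  9 10 11 12 13
g(k):  0  0  0  0  0  0  1  1  1  1  1  1  2  2
So g(13) = 2.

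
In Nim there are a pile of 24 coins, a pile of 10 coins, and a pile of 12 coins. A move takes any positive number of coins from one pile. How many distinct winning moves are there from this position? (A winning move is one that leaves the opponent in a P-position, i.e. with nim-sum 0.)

1

In binary:
  11000  (24)
  01010  (10)
  01100  (12)
  -----
  11110  (30)
The overall nim-sum is X = 30. A pile of size p has a winning move iff p XOR X < p (reduce it to p XOR X).
  24: 24 XOR 30 = 6 < 24 — winning move (to 6).
  10: 10 XOR 30 = 20 ≥ 10 — no move.
  12: 12 XOR 30 = 18 ≥ 12 — no move.
That gives 1 winning move.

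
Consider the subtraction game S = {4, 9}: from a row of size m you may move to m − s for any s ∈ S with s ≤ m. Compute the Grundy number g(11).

2

Grundy values for subtraction set {4, 9}:
g(0) = mex{} = 0
g(1) = mex{} = 0
g(2) = mex{} = 0
g(3) = mex{} = 0
g(4) = mex{0} = 1
g(5) = mex{0} = 1
g(6) = mex{0} = 1
g(7) = mex{0} = 1
g(8) = mex{1} = 0
g(9) = mex{0,1} = 2
g(10) = mex{0,1} = 2
g(11) = mex{0,1} = 2
So g(11) = 2.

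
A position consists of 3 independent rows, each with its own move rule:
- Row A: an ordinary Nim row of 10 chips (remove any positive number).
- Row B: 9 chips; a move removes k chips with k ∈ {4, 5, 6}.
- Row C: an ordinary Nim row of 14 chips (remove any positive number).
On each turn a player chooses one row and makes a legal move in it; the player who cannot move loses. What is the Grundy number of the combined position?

6

Row A is a plain Nim row of size 10, so its Grundy value is 10.
For row B, compute g(0), g(1), … with moves {4, 5, 6}:
k:     0  1  2  3  4  5  6  7  8  9
g(k):  0  0  0  0  1  1  1  1  2  2
So g(9) = 2.
Row C is a plain Nim row of size 14, so its Grundy value is 14.
The value of a disjunctive sum is the nim-sum of the parts.
Combined value = 10 XOR 2 XOR 14 = 6.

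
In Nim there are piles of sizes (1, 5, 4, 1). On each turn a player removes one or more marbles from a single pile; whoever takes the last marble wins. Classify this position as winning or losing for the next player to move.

Winning position

Compute the nim-sum pairwise:
1 ⊕ 5 = 4
4 ⊕ 4 = 0
0 ⊕ 1 = 1
The nim-sum is 1 ≠ 0, so this is an N-position: the player to move can win.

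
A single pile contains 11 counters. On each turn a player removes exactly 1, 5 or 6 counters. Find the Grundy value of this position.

0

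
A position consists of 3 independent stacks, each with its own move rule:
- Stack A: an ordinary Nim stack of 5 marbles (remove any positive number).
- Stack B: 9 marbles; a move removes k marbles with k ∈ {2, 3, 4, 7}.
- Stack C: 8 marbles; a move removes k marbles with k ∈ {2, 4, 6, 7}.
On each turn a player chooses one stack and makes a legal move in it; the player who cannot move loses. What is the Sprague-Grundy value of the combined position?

5

Stack A is a plain Nim stack of size 5, so its Grundy value is 5.
Build the Grundy sequence for stack B with g(k) = mex{g(k−s) : s ∈ {2, 3, 4, 7}, s ≤ k}:
k:     0  1  2  3  4  5  6  7  8  9
g(k):  0  0  1  1  2  2  0  3  1  4
So g(9) = 4.
Build the Grundy sequence for stack C with g(k) = mex{g(k−s) : s ∈ {2, 4, 6, 7}, s ≤ k}:
g(0) = mex{} = 0
g(1) = mex{} = 0
g(2) = mex{0} = 1
g(3) = mex{0} = 1
g(4) = mex{0,1} = 2
g(5) = mex{0,1} = 2
g(6) = mex{0,1,2} = 3
g(7) = mex{0,1,2} = 3
g(8) = mex{0,1,2,3} = 4
So g(8) = 4.
By the Sprague-Grundy theorem, the Grundy value of a sum of independent games is the XOR of the component values.
Combined value = 5 ⊕ 4 ⊕ 4 = 5.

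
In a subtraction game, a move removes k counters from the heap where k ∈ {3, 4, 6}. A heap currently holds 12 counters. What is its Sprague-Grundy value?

Compute g(0), g(1), … for moves {3, 4, 6}:
k:     0  1  2  3  4  5  6  7  8  9 10 11 12
g(k):  0  0  0  1  1  1  2  2  2  0  0  0  1
So g(12) = 1.

1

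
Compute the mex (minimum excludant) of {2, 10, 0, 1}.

3

The values 0, 1, 2 are all present; 3 is the first non-negative integer missing from the set.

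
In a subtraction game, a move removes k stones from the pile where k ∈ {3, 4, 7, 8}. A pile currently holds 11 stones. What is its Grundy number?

Grundy values for subtraction set {3, 4, 7, 8}:
g(0) = mex{} = 0
g(1) = mex{} = 0
g(2) = mex{} = 0
g(3) = mex{0} = 1
g(4) = mex{0} = 1
g(5) = mex{0} = 1
g(6) = mex{0,1} = 2
g(7) = mex{0,1} = 2
g(8) = mex{0,1} = 2
g(9) = mex{0,1,2} = 3
g(10) = mex{0,1,2} = 3
g(11) = mex{1,2} = 0
So g(11) = 0.

0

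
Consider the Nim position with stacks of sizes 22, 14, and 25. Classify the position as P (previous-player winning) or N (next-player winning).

In binary:
  10110  (22)
  01110  (14)
  11001  (25)
  -----
  00001  (1)
The nim-sum is 1 ≠ 0, so this is an N-position: the player to move can win.

N-position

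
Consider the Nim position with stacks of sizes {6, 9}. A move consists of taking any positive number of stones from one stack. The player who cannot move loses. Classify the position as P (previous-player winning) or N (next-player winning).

N-position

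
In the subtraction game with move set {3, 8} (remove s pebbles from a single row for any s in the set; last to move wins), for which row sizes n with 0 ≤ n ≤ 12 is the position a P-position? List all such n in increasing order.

0, 1, 2, 6, 7, 11, 12

Compute g(0), g(1), … for moves {3, 8}:
k:     0  1  2  3  4  5  6  7  8  9 10 11 12
g(k):  0  0  0  1  1  1  0  0  2  1  1  0  0
The P-positions (g = 0) in 0..12 are 0, 1, 2, 6, 7, 11, 12.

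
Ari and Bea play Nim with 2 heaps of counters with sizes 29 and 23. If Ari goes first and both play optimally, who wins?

In binary:
  11101  (29)
  10111  (23)
  -----
  01010  (10)
The nim-sum is 10 ≠ 0, so this is an N-position: the player to move can win; Ari has a winning move.

Ari wins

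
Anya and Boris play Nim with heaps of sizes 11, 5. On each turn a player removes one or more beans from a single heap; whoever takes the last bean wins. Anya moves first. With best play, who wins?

Compute the nim-sum pairwise:
11 ⊕ 5 = 14
The nim-sum is 14 ≠ 0, so this is an N-position: the player to move can win; Anya has a winning move.

Anya wins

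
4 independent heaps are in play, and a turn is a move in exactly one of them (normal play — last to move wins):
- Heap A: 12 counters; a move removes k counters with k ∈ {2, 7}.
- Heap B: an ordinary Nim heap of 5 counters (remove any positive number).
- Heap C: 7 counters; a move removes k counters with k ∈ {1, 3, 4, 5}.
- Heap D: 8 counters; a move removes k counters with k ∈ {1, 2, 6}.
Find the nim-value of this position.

For heap A, compute g(0), g(1), … with moves {2, 7}:
k:     0  1  2  3  4  5  6  7  8  9 10 11 12
g(k):  0  0  1  1  0  0  1  1  2  0  0  1  1
So g(12) = 1.
Heap B is a plain Nim heap of size 5, so its Grundy value is 5.
Grundy values for heap C (subtraction set {1, 3, 4, 5}):
k:     0  1  2  3  4  5  6  7
g(k):  0  1  0  1  2  3  2  3
So g(7) = 3.
For heap D, compute g(0), g(1), … with moves {1, 2, 6}:
g(0) = mex{} = 0
g(1) = mex{0} = 1
g(2) = mex{0,1} = 2
g(3) = mex{1,2} = 0
g(4) = mex{0,2} = 1
g(5) = mex{0,1} = 2
g(6) = mex{0,1,2} = 3
g(7) = mex{1,2,3} = 0
g(8) = mex{0,2,3} = 1
So g(8) = 1.
The value of a disjunctive sum is the nim-sum of the parts.
Combined value = 1 XOR 5 XOR 3 XOR 1 = 6.

6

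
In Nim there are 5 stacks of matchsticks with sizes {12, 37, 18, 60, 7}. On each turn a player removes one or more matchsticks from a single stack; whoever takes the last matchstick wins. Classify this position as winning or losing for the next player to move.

Losing position

Nim-sum: 12 ^ 37 ^ 18 ^ 60 ^ 7 = 0.
The nim-sum is 0, so this is a P-position: the player to move is in a losing position under optimal play.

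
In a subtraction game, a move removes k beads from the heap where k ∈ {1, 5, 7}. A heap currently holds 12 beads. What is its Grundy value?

Build the Grundy sequence with g(k) = mex{g(k−s) : s ∈ {1, 5, 7}, s ≤ k}:
g(0) = mex{} = 0
g(1) = mex{0} = 1
g(2) = mex{1} = 0
g(3) = mex{0} = 1
g(4) = mex{1} = 0
g(5) = mex{0} = 1
g(6) = mex{1} = 0
g(7) = mex{0} = 1
g(8) = mex{1} = 0
g(9) = mex{0} = 1
g(10) = mex{1} = 0
g(11) = mex{0} = 1
g(12) = mex{1} = 0
So g(12) = 0.

0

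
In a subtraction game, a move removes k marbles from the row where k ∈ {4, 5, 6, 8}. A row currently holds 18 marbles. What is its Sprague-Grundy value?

Build the Grundy sequence with g(k) = mex{g(k−s) : s ∈ {4, 5, 6, 8}, s ≤ k}:
k:     0  1  2  3  4  5  6  7  8  9 10 11 12 13 14 15 16 17 18
g(k):  0  0  0  0  1  1  1  1  2  2  2  2  0  0  0  0  1  1  1
So g(18) = 1.

1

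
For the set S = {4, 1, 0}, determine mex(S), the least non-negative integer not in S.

The values 0, 1 are all present; 2 is the first non-negative integer missing from the set.

2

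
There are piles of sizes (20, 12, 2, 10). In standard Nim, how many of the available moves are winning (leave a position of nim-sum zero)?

1

Compute the nim-sum pairwise:
20 ^ 12 = 24
24 ^ 2 = 26
26 ^ 10 = 16
The overall nim-sum is X = 16. A pile of size p has a winning move iff p XOR X < p (reduce it to p XOR X).
  20: 20 XOR 16 = 4 < 20 — winning move (to 4).
  12: 12 XOR 16 = 28 ≥ 12 — no move.
  2: 2 XOR 16 = 18 ≥ 2 — no move.
  10: 10 XOR 16 = 26 ≥ 10 — no move.
That gives 1 winning move.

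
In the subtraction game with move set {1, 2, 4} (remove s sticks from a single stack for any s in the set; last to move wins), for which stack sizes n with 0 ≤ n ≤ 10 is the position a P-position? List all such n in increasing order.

0, 3, 6, 9

Build the Grundy sequence with g(k) = mex{g(k−s) : s ∈ {1, 2, 4}, s ≤ k}:
g(0) = mex{} = 0
g(1) = mex{0} = 1
g(2) = mex{0,1} = 2
g(3) = mex{1,2} = 0
g(4) = mex{0,2} = 1
g(5) = mex{0,1} = 2
g(6) = mex{1,2} = 0
g(7) = mex{0,2} = 1
g(8) = mex{0,1} = 2
g(9) = mex{1,2} = 0
g(10) = mex{0,2} = 1
The P-positions (g = 0) in 0..10 are 0, 3, 6, 9.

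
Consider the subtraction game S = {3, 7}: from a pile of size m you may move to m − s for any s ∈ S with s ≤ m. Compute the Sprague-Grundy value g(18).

2

Grundy values for subtraction set {3, 7}:
k:     0  1  2  3  4  5  6  7  8  9 10 11 12 13 14 15 16 17 18
g(k):  0  0  0  1  1  1  0  2  2  1  0  0  0  1  1  1  0  2  2
So g(18) = 2.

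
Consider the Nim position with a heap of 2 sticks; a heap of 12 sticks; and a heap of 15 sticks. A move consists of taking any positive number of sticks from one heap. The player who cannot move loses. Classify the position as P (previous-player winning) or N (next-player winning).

N-position

Compute the nim-sum pairwise:
2 XOR 12 = 14
14 XOR 15 = 1
The nim-sum is 1 ≠ 0, so this is an N-position: the player to move can win.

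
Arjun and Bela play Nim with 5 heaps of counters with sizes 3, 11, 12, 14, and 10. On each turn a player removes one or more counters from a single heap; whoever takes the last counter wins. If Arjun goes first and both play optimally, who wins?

Bela wins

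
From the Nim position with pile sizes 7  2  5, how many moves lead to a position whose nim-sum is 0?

Write each in binary and XOR column by column:
  111  (7)
  010  (2)
  101  (5)
  ---
  000  (0)
The nim-sum is already 0, so every move leaves a nonzero nim-sum — there are no winning moves.

0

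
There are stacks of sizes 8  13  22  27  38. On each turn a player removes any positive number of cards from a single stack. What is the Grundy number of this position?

46

Bitwise XOR of the heap sizes:
  001000  (8)
  001101  (13)
  010110  (22)
  011011  (27)
  100110  (38)
  ------
  101110  (46)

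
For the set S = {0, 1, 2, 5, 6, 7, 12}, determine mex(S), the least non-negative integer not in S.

3

The values 0, 1, 2 are all present; 3 is the first non-negative integer missing from the set.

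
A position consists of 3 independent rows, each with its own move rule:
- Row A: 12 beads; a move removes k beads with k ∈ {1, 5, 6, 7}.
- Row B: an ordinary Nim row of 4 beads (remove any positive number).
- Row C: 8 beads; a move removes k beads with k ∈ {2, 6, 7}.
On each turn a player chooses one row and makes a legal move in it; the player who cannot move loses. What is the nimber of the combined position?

6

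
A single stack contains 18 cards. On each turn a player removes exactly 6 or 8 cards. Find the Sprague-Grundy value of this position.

Build the Grundy sequence with g(k) = mex{g(k−s) : s ∈ {6, 8}, s ≤ k}:
k:     0  1  2  3  4  5  6  7  8  9 10 11 12 13 14 15 16 17 18
g(k):  0  0  0  0  0  0  1  1  1  1  1  1  2  2  0  0  0  0  0
So g(18) = 0.

0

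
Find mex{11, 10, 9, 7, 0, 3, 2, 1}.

4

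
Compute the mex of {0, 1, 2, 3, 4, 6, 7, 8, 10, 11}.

5

The values 0, 1, 2, 3, 4 are all present; 5 is the first non-negative integer missing from the set.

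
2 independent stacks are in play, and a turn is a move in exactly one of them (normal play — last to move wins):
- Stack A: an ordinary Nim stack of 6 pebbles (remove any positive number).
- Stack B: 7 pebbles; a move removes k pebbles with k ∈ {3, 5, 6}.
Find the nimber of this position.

4

Stack A is a plain Nim stack of size 6, so its Grundy value is 6.
Grundy values for stack B (subtraction set {3, 5, 6}):
k:     0  1  2  3  4  5  6  7
g(k):  0  0  0  1  1  1  2  2
So g(7) = 2.
The value of a disjunctive sum is the nim-sum of the parts.
Combined value = 6 XOR 2 = 4.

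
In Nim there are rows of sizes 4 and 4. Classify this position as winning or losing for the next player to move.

Losing position

Compute the nim-sum pairwise:
4 XOR 4 = 0
The nim-sum is 0, so this is a P-position: the player to move is in a losing position under optimal play.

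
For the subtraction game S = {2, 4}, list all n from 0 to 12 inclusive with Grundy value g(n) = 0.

Build the Grundy sequence with g(k) = mex{g(k−s) : s ∈ {2, 4}, s ≤ k}:
g(0) = mex{} = 0
g(1) = mex{} = 0
g(2) = mex{0} = 1
g(3) = mex{0} = 1
g(4) = mex{0,1} = 2
g(5) = mex{0,1} = 2
g(6) = mex{1,2} = 0
g(7) = mex{1,2} = 0
g(8) = mex{0,2} = 1
g(9) = mex{0,2} = 1
g(10) = mex{0,1} = 2
g(11) = mex{0,1} = 2
g(12) = mex{1,2} = 0
The P-positions (g = 0) in 0..12 are 0, 1, 6, 7, 12.

0, 1, 6, 7, 12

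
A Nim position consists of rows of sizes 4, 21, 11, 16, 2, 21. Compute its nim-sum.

Bitwise XOR of the heap sizes:
  00100  (4)
  10101  (21)
  01011  (11)
  10000  (16)
  00010  (2)
  10101  (21)
  -----
  11101  (29)

29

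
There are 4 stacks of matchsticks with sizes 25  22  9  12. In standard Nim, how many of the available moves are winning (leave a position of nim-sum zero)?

3

Bitwise XOR of the heap sizes:
  11001  (25)
  10110  (22)
  01001  (9)
  01100  (12)
  -----
  01010  (10)
The overall nim-sum is X = 10. A stack of size p has a winning move iff p XOR X < p (reduce it to p XOR X).
  25: 25 XOR 10 = 19 < 25 — winning move (to 19).
  22: 22 XOR 10 = 28 ≥ 22 — no move.
  9: 9 XOR 10 = 3 < 9 — winning move (to 3).
  12: 12 XOR 10 = 6 < 12 — winning move (to 6).
That gives 3 winning moves.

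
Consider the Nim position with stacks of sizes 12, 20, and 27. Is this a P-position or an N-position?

N-position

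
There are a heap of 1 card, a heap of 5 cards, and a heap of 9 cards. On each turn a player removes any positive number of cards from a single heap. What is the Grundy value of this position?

13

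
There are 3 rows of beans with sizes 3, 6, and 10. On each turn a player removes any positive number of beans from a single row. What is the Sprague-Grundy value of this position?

15

In binary:
  0011  (3)
  0110  (6)
  1010  (10)
  ----
  1111  (15)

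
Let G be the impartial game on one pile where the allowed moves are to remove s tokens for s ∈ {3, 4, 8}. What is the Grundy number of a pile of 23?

3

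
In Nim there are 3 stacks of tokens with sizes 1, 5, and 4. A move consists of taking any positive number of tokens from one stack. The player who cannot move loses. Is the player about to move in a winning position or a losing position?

In binary:
  001  (1)
  101  (5)
  100  (4)
  ---
  000  (0)
The nim-sum is 0, so this is a P-position: the player to move is in a losing position under optimal play.

Losing position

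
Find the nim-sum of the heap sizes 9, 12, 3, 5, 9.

Compute the nim-sum pairwise:
9 XOR 12 = 5
5 XOR 3 = 6
6 XOR 5 = 3
3 XOR 9 = 10

10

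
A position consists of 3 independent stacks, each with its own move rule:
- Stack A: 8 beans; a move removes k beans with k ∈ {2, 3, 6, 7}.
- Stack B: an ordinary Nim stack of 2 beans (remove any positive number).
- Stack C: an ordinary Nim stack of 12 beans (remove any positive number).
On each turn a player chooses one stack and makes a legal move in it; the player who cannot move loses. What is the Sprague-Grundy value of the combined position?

For stack A, compute g(0), g(1), … with moves {2, 3, 6, 7}:
g(0) = mex{} = 0
g(1) = mex{} = 0
g(2) = mex{0} = 1
g(3) = mex{0} = 1
g(4) = mex{0,1} = 2
g(5) = mex{1} = 0
g(6) = mex{0,1,2} = 3
g(7) = mex{0,2} = 1
g(8) = mex{0,1,3} = 2
So g(8) = 2.
Stack B is a plain Nim stack of size 2, so its Grundy value is 2.
Stack C is a plain Nim stack of size 12, so its Grundy value is 12.
The value of a disjunctive sum is the nim-sum of the parts.
Combined value = 2 ⊕ 2 ⊕ 12 = 12.

12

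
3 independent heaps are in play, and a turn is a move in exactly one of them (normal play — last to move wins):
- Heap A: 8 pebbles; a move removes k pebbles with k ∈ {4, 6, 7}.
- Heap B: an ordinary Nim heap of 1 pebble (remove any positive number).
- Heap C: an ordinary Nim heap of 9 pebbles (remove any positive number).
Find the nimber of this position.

10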